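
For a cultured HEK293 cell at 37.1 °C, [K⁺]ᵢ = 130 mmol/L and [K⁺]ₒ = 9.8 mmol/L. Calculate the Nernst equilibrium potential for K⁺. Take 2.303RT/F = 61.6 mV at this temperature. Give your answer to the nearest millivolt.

-69 mV

E = (61.6/z) · log₁₀([K⁺]_out/[K⁺]_in) with z = +1.
= (61.6/1) · log₁₀(9.8/130) = 61.60 · log₁₀(0.07538)
= 61.60 · (-1.1227) = -69.16 mV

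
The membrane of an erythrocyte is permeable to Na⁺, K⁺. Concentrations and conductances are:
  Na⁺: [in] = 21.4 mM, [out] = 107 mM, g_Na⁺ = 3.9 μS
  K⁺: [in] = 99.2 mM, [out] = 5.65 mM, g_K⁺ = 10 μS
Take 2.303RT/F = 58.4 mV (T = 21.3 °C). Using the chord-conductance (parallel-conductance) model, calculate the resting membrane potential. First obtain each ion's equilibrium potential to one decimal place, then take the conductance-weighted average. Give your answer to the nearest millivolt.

E_Na⁺ = (58.4/1)·log₁₀(107/21.4) = 40.8 mV
E_K⁺ = (58.4/1)·log₁₀(5.65/99.2) = -72.7 mV
Vm = (Σ gᵢEᵢ)/(Σ gᵢ) = (3.9·40.8 + 10·-72.7) / (3.9 + 10)
= -567.88 / 13.9 = -40.85 mV

-41 mV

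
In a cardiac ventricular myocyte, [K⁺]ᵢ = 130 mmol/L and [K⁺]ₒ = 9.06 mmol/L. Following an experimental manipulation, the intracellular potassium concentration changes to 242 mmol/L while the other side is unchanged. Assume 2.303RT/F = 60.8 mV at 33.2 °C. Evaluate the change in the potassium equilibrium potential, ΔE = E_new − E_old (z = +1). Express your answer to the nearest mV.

-16 mV

E_old = (60.8/1)·log₁₀(9.06/130) = -70.33 mV
E_new = (60.8/1)·log₁₀(9.06/242) = -86.74 mV
ΔE = -86.74 − (-70.33) = -16.41 mV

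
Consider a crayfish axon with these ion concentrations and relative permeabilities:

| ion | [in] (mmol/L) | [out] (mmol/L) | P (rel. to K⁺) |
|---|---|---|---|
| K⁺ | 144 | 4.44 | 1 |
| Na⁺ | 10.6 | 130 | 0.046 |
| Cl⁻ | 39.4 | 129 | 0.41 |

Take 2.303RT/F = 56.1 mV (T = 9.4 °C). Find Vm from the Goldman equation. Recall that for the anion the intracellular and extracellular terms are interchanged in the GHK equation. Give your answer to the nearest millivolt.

Vm = 56.1 · log₁₀[(Σ P·[cation]ₒ + Σ P·[anion]ᵢ) / (Σ P·[cation]ᵢ + Σ P·[anion]ₒ)]
Numerator = 1×4.44 + 0.046×130 + 0.41×39.4 = 26.57
Denominator = 1×144 + 0.046×10.6 + 0.41×129 = 197.4
Vm = 56.1 · log₁₀(0.13464) = 56.1 × (-0.8708) = -48.85 mV

-49 mV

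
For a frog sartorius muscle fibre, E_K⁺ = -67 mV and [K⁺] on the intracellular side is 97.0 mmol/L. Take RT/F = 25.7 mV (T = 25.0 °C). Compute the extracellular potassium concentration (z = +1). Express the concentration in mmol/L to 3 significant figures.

Nernst: E = (25.7/1) · ln([out]/[in]), so ln([out]/[in]) = -67.0 × 1 / 25.7 = -2.6070.
[out]/[in] = e^(-2.6070) = 0.07376.
[out] = 0.07376 × 97.0 = 7.154 mmol/L.

7.15 mmol/L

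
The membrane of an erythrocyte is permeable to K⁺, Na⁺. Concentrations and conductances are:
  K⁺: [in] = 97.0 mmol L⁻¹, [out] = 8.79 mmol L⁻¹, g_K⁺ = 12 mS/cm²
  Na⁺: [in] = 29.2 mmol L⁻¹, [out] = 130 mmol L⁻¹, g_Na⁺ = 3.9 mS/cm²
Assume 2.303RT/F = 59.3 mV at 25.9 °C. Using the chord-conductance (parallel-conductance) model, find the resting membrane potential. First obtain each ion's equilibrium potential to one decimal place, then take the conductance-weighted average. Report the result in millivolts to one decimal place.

-37.2 mV

E_K⁺ = (59.3/1)·log₁₀(8.79/97.0) = -61.8 mV
E_Na⁺ = (59.3/1)·log₁₀(130/29.2) = 38.5 mV
Vm = (Σ gᵢEᵢ)/(Σ gᵢ) = (12·-61.8 + 3.9·38.5) / (12 + 3.9)
= -591.45 / 15.9 = -37.20 mV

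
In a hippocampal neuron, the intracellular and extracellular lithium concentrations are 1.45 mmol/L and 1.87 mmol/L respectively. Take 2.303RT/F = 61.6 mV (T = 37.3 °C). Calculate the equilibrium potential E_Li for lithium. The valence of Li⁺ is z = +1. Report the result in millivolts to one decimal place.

6.8 mV

E = (61.6/z) · log₁₀([Li⁺]_out/[Li⁺]_in) with z = +1.
= (61.6/1) · log₁₀(1.87/1.45) = 61.60 · log₁₀(1.29)
= 61.60 · (0.1105) = 6.81 mV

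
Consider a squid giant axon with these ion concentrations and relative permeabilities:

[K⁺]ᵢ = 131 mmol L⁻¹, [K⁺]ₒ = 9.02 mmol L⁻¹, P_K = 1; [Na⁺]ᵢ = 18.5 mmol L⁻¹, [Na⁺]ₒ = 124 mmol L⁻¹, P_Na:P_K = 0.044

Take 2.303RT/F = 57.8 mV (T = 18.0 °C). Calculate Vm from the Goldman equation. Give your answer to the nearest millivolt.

-55 mV

Vm = 57.8 · log₁₀[(Σ P·[cation]ₒ + Σ P·[anion]ᵢ) / (Σ P·[cation]ᵢ + Σ P·[anion]ₒ)]
Numerator = 1×9.02 + 0.044×124 = 14.48
Denominator = 1×131 + 0.044×18.5 = 131.8
Vm = 57.8 · log₁₀(0.10982) = 57.8 × (-0.9593) = -55.45 mV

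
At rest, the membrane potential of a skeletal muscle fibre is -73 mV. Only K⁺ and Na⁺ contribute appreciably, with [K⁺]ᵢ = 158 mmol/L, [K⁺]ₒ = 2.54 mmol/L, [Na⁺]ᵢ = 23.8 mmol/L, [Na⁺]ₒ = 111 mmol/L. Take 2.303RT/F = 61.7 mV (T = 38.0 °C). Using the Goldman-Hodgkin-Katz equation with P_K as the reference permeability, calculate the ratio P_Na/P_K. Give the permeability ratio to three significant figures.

0.0715

Let α = P_Na/P_K. GHK: Vm = 61.7·log₁₀[(Kₒ + α·Naₒ)/(Kᵢ + α·Naᵢ)].
10^(Vm/61.7) = 10^(-73.0/61.7) = 0.065593
So 0.065593·(Kᵢ + α·Naᵢ) = Kₒ + α·Naₒ → α = (0.065593·158.0 − 2.54) / (111.0 − 0.065593·23.8)
α = (10.36 − 2.54) / (111.0 − 1.561) = 7.824/109.4 = 0.07149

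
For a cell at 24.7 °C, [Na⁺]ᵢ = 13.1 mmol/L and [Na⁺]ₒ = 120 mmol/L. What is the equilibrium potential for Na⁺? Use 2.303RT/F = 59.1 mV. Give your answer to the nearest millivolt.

E = (59.1/z) · log₁₀([Na⁺]_out/[Na⁺]_in) with z = +1.
= (59.1/1) · log₁₀(120/13.1) = 59.10 · log₁₀(9.16)
= 59.10 · (0.9619) = 56.85 mV

57 mV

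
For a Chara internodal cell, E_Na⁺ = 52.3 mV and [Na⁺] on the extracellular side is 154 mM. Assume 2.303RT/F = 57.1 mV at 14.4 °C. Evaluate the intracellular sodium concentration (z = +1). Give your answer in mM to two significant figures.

19 mM

Nernst: E = (57.1/1) · log₁₀([out]/[in]), so log₁₀([out]/[in]) = 52.3 × 1 / 57.1 = 0.9159.
[out]/[in] = 10^(0.9159) = 8.24.
[in] = 154 / 8.24 = 18.69 mM.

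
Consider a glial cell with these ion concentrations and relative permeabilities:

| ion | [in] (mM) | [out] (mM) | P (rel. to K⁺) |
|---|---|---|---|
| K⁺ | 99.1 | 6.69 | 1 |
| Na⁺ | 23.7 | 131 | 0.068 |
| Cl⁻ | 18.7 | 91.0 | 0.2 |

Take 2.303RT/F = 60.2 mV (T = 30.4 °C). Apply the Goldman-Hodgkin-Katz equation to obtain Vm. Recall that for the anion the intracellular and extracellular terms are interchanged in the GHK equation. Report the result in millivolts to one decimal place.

-47.5 mV

Vm = 60.2 · log₁₀[(Σ P·[cation]ₒ + Σ P·[anion]ᵢ) / (Σ P·[cation]ᵢ + Σ P·[anion]ₒ)]
Numerator = 1×6.69 + 0.068×131 + 0.2×18.7 = 19.34
Denominator = 1×99.1 + 0.068×23.7 + 0.2×91.0 = 118.9
Vm = 60.2 · log₁₀(0.16263) = 60.2 × (-0.7888) = -47.49 mV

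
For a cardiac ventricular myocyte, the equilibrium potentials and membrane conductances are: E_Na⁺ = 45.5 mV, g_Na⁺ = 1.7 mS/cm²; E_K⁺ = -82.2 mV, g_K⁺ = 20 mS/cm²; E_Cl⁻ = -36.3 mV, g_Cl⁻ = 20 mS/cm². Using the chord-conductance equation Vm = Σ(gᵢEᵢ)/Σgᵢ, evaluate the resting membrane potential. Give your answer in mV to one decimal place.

-55.0 mV

Σ gᵢEᵢ = 1.7·(45.5) + 20·(-82.2) + 20·(-36.3) = -2292.65
Σ gᵢ = 1.7 + 20 + 20 = 41.7
Vm = -2292.65 / 41.7 = -54.98 mV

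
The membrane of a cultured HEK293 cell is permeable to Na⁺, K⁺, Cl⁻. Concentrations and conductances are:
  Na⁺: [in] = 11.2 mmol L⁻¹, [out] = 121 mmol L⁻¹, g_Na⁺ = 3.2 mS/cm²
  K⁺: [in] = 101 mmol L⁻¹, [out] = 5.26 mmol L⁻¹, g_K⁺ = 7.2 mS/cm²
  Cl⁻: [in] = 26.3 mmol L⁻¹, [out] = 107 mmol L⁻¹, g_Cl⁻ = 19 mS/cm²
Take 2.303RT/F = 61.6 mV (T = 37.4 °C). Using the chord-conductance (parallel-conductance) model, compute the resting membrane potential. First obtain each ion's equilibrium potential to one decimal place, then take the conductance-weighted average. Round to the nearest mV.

-37 mV

E_Na⁺ = (61.6/1)·log₁₀(121/11.2) = 63.7 mV
E_K⁺ = (61.6/1)·log₁₀(5.26/101) = -79.1 mV
E_Cl⁻ = (61.6/-1)·log₁₀(107/26.3) = -37.5 mV
Vm = (Σ gᵢEᵢ)/(Σ gᵢ) = (3.2·63.7 + 7.2·-79.1 + 19·-37.5) / (3.2 + 7.2 + 19)
= -1078.18 / 29.4 = -36.67 mV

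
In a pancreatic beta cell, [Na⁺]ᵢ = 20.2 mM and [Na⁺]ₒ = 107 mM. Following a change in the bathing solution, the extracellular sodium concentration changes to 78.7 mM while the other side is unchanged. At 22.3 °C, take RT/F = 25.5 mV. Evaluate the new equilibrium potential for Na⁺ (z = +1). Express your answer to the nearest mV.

35 mV

After the shift: [Na⁺]_out = 78.7, [Na⁺]_in = 20.2 mM.
E_new = (25.5/1)·ln(78.7/20.2) = 25.50 · (1.3600) = 34.68 mV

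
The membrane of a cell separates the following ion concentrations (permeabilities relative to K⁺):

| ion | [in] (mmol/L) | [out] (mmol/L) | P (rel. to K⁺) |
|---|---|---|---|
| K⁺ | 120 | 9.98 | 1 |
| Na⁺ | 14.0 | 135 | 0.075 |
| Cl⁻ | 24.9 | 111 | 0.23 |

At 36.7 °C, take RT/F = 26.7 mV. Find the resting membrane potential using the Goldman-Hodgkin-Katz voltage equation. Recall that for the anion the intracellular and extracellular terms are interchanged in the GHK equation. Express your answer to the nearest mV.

Vm = 26.7 · ln[(Σ P·[cation]ₒ + Σ P·[anion]ᵢ) / (Σ P·[cation]ᵢ + Σ P·[anion]ₒ)]
Numerator = 1×9.98 + 0.075×135 + 0.23×24.9 = 25.83
Denominator = 1×120 + 0.075×14.0 + 0.23×111 = 146.6
Vm = 26.7 · ln(0.17623) = 26.7 × (-1.7360) = -46.35 mV

-46 mV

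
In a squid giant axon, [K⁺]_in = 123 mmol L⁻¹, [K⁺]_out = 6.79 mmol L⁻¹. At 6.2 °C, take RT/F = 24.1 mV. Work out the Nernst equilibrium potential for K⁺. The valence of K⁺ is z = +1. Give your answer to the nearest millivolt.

-70 mV

E = (24.1/z) · ln([K⁺]_out/[K⁺]_in) with z = +1.
= (24.1/1) · ln(6.79/123) = 24.10 · ln(0.0552)
= 24.10 · (-2.8967) = -69.81 mV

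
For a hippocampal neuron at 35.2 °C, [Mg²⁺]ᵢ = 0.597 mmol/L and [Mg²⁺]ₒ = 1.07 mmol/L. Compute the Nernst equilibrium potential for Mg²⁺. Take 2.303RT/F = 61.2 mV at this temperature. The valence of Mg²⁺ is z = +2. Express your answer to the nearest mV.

E = (61.2/z) · log₁₀([Mg²⁺]_out/[Mg²⁺]_in) with z = +2.
= (61.2/2) · log₁₀(1.07/0.597) = 30.60 · log₁₀(1.792)
= 30.60 · (0.2534) = 7.75 mV

8 mV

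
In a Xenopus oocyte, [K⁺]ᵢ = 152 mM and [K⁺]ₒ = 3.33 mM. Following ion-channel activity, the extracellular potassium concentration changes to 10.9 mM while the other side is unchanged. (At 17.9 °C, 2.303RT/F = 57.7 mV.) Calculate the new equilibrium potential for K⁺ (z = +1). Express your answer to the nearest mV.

-66 mV

After the shift: [K⁺]_out = 10.9, [K⁺]_in = 152 mM.
E_new = (57.7/1)·log₁₀(10.9/152) = 57.70 · (-1.1444) = -66.03 mV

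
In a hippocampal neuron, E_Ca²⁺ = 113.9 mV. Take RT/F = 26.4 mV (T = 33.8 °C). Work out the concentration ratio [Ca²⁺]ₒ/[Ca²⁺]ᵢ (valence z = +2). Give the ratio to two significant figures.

ln([out]/[in]) = E·z/(26.4) = 113.9 × 2 / 26.4 = 8.6288
[out]/[in] = e^(8.6288) = 5590

5600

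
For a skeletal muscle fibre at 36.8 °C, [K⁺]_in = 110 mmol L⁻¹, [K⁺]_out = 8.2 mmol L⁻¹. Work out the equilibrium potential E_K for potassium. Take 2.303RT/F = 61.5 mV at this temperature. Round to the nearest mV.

-69 mV

E = (61.5/z) · log₁₀([K⁺]_out/[K⁺]_in) with z = +1.
= (61.5/1) · log₁₀(8.2/110) = 61.50 · log₁₀(0.07455)
= 61.50 · (-1.1276) = -69.35 mV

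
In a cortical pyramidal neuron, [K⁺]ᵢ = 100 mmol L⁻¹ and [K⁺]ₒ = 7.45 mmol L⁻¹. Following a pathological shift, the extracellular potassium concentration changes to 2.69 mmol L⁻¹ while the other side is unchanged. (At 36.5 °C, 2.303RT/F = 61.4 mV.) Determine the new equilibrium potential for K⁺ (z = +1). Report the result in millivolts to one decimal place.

-96.4 mV

After the shift: [K⁺]_out = 2.69, [K⁺]_in = 100 mmol L⁻¹.
E_new = (61.4/1)·log₁₀(2.69/100) = 61.40 · (-1.5702) = -96.41 mV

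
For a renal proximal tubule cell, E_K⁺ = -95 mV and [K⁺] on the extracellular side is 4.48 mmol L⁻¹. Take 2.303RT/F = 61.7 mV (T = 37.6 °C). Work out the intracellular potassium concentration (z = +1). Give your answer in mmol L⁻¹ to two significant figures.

160 mmol L⁻¹

Nernst: E = (61.7/1) · log₁₀([out]/[in]), so log₁₀([out]/[in]) = -95.0 × 1 / 61.7 = -1.5397.
[out]/[in] = 10^(-1.5397) = 0.02886.
[in] = 4.48 / 0.02886 = 155.2 mmol L⁻¹.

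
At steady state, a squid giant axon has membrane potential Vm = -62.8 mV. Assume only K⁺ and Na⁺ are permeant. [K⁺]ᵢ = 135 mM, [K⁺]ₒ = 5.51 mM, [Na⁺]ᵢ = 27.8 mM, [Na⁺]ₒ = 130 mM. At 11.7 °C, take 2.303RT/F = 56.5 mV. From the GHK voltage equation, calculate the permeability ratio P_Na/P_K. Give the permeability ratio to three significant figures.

Let α = P_Na/P_K. GHK: Vm = 56.5·log₁₀[(Kₒ + α·Naₒ)/(Kᵢ + α·Naᵢ)].
10^(Vm/56.5) = 10^(-62.8/56.5) = 0.077356
So 0.077356·(Kᵢ + α·Naᵢ) = Kₒ + α·Naₒ → α = (0.077356·135.0 − 5.51) / (130.0 − 0.077356·27.8)
α = (10.44 − 5.51) / (130.0 − 2.151) = 4.933/127.8 = 0.03859

0.0386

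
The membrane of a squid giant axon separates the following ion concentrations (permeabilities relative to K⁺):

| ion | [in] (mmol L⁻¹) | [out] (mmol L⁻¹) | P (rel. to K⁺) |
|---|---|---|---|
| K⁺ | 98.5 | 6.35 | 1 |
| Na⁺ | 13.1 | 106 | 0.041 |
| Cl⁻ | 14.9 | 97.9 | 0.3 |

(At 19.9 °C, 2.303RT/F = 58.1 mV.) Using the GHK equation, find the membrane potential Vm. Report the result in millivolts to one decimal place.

-53.9 mV

Vm = 58.1 · log₁₀[(Σ P·[cation]ₒ + Σ P·[anion]ᵢ) / (Σ P·[cation]ᵢ + Σ P·[anion]ₒ)]
Numerator = 1×6.35 + 0.041×106 + 0.3×14.9 = 15.17
Denominator = 1×98.5 + 0.041×13.1 + 0.3×97.9 = 128.4
Vm = 58.1 · log₁₀(0.11811) = 58.1 × (-0.9277) = -53.90 mV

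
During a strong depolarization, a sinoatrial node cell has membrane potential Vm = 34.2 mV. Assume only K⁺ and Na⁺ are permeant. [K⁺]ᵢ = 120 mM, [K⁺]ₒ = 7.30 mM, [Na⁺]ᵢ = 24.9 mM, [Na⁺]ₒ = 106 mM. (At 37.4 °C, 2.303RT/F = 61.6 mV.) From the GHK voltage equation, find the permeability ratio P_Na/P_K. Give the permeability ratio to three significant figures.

25.5

Let α = P_Na/P_K. GHK: Vm = 61.6·log₁₀[(Kₒ + α·Naₒ)/(Kᵢ + α·Naᵢ)].
10^(Vm/61.6) = 10^(34.2/61.6) = 3.5908
So 3.5908·(Kᵢ + α·Naᵢ) = Kₒ + α·Naₒ → α = (3.5908·120.0 − 7.3) / (106.0 − 3.5908·24.9)
α = (430.9 − 7.3) / (106.0 − 89.41) = 423.6/16.59 = 25.54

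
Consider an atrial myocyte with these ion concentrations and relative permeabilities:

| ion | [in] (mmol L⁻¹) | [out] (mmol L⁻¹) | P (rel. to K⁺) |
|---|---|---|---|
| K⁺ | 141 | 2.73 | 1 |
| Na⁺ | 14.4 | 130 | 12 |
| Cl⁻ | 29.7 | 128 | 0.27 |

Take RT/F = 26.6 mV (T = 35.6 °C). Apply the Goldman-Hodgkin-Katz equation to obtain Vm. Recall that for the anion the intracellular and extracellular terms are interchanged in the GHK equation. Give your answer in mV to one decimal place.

Vm = 26.6 · ln[(Σ P·[cation]ₒ + Σ P·[anion]ᵢ) / (Σ P·[cation]ᵢ + Σ P·[anion]ₒ)]
Numerator = 1×2.73 + 12×130 + 0.27×29.7 = 1571
Denominator = 1×141 + 12×14.4 + 0.27×128 = 348.4
Vm = 26.6 · ln(4.509) = 26.6 × (1.5061) = 40.06 mV

40.1 mV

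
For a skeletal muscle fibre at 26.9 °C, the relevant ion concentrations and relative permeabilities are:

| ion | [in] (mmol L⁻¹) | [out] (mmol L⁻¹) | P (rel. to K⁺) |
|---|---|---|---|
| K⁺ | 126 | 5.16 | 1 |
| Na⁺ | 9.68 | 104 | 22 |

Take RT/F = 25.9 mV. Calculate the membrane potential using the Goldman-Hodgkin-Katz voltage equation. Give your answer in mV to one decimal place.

49.5 mV

Vm = 25.9 · ln[(Σ P·[cation]ₒ + Σ P·[anion]ᵢ) / (Σ P·[cation]ᵢ + Σ P·[anion]ₒ)]
Numerator = 1×5.16 + 22×104 = 2293
Denominator = 1×126 + 22×9.68 = 339
Vm = 25.9 · ln(6.7653) = 25.9 × (1.9118) = 49.52 mV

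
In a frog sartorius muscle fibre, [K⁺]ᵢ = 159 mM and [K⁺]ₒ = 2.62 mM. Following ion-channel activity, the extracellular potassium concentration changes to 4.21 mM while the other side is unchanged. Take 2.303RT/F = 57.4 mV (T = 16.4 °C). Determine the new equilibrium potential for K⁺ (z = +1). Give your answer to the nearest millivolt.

-91 mV

After the shift: [K⁺]_out = 4.21, [K⁺]_in = 159 mM.
E_new = (57.4/1)·log₁₀(4.21/159) = 57.40 · (-1.5771) = -90.53 mV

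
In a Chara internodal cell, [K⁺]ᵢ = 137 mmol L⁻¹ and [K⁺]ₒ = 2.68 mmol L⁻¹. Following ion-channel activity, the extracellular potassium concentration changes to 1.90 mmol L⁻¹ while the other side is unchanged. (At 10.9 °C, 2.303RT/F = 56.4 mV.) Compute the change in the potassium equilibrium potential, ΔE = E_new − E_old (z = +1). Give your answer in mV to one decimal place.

-8.4 mV

E_old = (56.4/1)·log₁₀(2.68/137) = -96.36 mV
E_new = (56.4/1)·log₁₀(1.90/137) = -104.79 mV
ΔE = -104.79 − (-96.36) = -8.43 mV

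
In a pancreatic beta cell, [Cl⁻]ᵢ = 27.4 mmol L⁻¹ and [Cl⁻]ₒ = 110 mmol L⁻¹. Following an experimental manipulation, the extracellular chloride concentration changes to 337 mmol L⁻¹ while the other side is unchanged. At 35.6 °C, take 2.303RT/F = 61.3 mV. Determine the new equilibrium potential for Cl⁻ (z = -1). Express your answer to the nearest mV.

-67 mV

After the shift: [Cl⁻]_out = 337, [Cl⁻]_in = 27.4 mmol L⁻¹.
E_new = (61.3/-1)·log₁₀(337/27.4) = -61.30 · (1.0899) = -66.81 mV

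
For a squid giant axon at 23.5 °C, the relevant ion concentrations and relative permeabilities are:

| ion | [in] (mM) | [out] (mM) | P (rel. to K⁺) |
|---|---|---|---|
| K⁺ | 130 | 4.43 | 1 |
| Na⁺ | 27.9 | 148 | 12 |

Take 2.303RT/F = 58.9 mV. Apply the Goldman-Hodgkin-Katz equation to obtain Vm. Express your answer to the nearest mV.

Vm = 58.9 · log₁₀[(Σ P·[cation]ₒ + Σ P·[anion]ᵢ) / (Σ P·[cation]ᵢ + Σ P·[anion]ₒ)]
Numerator = 1×4.43 + 12×148 = 1780
Denominator = 1×130 + 12×27.9 = 464.8
Vm = 58.9 · log₁₀(3.8305) = 58.9 × (0.5833) = 34.35 mV

34 mV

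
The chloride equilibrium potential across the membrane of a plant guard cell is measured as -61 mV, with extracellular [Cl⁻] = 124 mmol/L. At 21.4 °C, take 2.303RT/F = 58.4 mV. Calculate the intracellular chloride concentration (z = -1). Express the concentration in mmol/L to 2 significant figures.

11 mmol/L

Nernst: E = (58.4/-1) · log₁₀([out]/[in]), so log₁₀([out]/[in]) = -61.0 × -1 / 58.4 = 1.0445.
[out]/[in] = 10^(1.0445) = 11.08.
[in] = 124 / 11.08 = 11.19 mmol/L.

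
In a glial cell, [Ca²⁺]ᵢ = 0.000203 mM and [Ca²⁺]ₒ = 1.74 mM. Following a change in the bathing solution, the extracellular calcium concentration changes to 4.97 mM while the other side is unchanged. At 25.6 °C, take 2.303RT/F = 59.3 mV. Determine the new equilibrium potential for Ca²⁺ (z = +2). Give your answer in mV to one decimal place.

After the shift: [Ca²⁺]_out = 4.97, [Ca²⁺]_in = 0.000203 mM.
E_new = (59.3/2)·log₁₀(4.97/0.000203) = 29.65 · (4.3889) = 130.13 mV

130.1 mV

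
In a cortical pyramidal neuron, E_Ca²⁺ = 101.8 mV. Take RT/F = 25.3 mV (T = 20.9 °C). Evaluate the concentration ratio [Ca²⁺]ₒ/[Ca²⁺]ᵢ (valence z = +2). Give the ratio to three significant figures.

ln([out]/[in]) = E·z/(25.3) = 101.8 × 2 / 25.3 = 8.0474
[out]/[in] = e^(8.0474) = 3126

3130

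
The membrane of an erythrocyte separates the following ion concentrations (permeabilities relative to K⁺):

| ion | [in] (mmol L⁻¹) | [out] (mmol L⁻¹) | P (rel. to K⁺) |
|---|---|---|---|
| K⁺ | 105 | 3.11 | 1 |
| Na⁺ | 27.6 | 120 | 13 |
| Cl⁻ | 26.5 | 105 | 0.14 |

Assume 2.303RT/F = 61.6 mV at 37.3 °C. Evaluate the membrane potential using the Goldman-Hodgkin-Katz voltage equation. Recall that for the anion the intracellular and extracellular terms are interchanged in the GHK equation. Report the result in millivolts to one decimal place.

31.7 mV

Vm = 61.6 · log₁₀[(Σ P·[cation]ₒ + Σ P·[anion]ᵢ) / (Σ P·[cation]ᵢ + Σ P·[anion]ₒ)]
Numerator = 1×3.11 + 13×120 + 0.14×26.5 = 1567
Denominator = 1×105 + 13×27.6 + 0.14×105 = 478.5
Vm = 61.6 · log₁₀(3.2744) = 61.6 × (0.5151) = 31.73 mV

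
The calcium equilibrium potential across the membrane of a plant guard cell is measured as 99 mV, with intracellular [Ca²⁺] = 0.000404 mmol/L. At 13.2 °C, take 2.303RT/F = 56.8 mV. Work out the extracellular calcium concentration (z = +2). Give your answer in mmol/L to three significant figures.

1.24 mmol/L

Nernst: E = (56.8/2) · log₁₀([out]/[in]), so log₁₀([out]/[in]) = 99.0 × 2 / 56.8 = 3.4859.
[out]/[in] = 10^(3.4859) = 3061.
[out] = 3061 × 0.000404 = 1.237 mmol/L.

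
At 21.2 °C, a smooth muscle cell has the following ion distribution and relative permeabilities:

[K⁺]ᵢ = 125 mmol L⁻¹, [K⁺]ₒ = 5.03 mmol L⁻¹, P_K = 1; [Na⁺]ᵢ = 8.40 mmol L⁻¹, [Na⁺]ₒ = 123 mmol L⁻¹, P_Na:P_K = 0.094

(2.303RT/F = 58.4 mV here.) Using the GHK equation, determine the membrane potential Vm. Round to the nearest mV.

Vm = 58.4 · log₁₀[(Σ P·[cation]ₒ + Σ P·[anion]ᵢ) / (Σ P·[cation]ᵢ + Σ P·[anion]ₒ)]
Numerator = 1×5.03 + 0.094×123 = 16.59
Denominator = 1×125 + 0.094×8.40 = 125.8
Vm = 58.4 · log₁₀(0.1319) = 58.4 × (-0.8797) = -51.38 mV

-51 mV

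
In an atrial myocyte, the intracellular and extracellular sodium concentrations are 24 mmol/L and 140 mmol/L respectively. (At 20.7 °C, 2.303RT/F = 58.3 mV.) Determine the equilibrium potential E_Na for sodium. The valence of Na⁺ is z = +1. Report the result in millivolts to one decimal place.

E = (58.3/z) · log₁₀([Na⁺]_out/[Na⁺]_in) with z = +1.
= (58.3/1) · log₁₀(140/24) = 58.30 · log₁₀(5.833)
= 58.30 · (0.7659) = 44.65 mV

44.7 mV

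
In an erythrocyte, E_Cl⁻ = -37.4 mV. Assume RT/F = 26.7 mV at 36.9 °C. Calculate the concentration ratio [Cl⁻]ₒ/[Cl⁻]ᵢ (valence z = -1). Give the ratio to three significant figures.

ln([out]/[in]) = E·z/(26.7) = -37.4 × -1 / 26.7 = 1.4007
[out]/[in] = e^(1.4007) = 4.058

4.06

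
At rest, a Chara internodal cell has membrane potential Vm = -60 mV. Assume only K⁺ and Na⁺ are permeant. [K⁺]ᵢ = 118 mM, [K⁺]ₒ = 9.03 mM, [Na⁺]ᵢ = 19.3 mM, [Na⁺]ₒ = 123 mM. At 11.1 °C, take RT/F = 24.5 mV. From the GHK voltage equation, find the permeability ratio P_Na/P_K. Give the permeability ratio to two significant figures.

0.0096

Let α = P_Na/P_K. GHK: Vm = 24.5·ln[(Kₒ + α·Naₒ)/(Kᵢ + α·Naᵢ)].
e^(Vm/24.5) = e^(-60.0/24.5) = 0.086382
So 0.086382·(Kᵢ + α·Naᵢ) = Kₒ + α·Naₒ → α = (0.086382·118.0 − 9.03) / (123.0 − 0.086382·19.3)
α = (10.19 − 9.03) / (123.0 − 1.667) = 1.163/121.3 = 0.009586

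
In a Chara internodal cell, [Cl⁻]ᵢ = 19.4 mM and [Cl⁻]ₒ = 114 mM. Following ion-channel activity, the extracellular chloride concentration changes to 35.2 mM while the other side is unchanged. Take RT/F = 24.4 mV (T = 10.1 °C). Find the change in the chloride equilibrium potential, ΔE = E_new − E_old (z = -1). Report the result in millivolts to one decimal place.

E_old = (24.4/-1)·ln(114/19.4) = -43.21 mV
E_new = (24.4/-1)·ln(35.2/19.4) = -14.54 mV
ΔE = -14.54 − (-43.21) = 28.67 mV

28.7 mV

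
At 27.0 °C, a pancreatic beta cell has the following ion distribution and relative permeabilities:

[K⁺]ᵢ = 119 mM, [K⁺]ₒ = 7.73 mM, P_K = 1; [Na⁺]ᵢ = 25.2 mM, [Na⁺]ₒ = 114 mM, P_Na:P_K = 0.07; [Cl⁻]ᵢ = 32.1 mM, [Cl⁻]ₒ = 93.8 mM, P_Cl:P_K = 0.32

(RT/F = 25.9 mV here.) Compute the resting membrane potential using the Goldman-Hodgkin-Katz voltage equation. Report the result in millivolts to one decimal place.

Vm = 25.9 · ln[(Σ P·[cation]ₒ + Σ P·[anion]ᵢ) / (Σ P·[cation]ᵢ + Σ P·[anion]ₒ)]
Numerator = 1×7.73 + 0.07×114 + 0.32×32.1 = 25.98
Denominator = 1×119 + 0.07×25.2 + 0.32×93.8 = 150.8
Vm = 25.9 · ln(0.17232) = 25.9 × (-1.7584) = -45.54 mV

-45.5 mV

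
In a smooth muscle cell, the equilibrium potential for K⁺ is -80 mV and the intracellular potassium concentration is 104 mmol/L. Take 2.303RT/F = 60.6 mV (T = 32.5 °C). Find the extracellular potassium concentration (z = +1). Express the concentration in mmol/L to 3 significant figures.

Nernst: E = (60.6/1) · log₁₀([out]/[in]), so log₁₀([out]/[in]) = -80.0 × 1 / 60.6 = -1.3201.
[out]/[in] = 10^(-1.3201) = 0.04785.
[out] = 0.04785 × 104 = 4.976 mmol/L.

4.98 mmol/L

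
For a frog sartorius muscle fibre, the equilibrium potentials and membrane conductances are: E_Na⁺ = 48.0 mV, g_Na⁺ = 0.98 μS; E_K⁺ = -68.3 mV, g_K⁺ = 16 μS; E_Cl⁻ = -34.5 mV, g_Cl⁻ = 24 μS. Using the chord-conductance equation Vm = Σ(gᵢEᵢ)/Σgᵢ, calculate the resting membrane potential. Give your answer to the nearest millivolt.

-46 mV

Σ gᵢEᵢ = 0.98·(48.0) + 16·(-68.3) + 24·(-34.5) = -1873.76
Σ gᵢ = 0.98 + 16 + 24 = 40.98
Vm = -1873.76 / 40.98 = -45.72 mV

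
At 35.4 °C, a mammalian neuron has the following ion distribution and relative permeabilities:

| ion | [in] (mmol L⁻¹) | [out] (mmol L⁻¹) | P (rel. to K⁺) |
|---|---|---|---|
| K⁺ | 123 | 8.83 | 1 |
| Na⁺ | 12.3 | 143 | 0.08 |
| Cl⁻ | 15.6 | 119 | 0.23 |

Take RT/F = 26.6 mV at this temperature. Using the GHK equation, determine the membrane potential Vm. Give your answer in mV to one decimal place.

Vm = 26.6 · ln[(Σ P·[cation]ₒ + Σ P·[anion]ᵢ) / (Σ P·[cation]ᵢ + Σ P·[anion]ₒ)]
Numerator = 1×8.83 + 0.08×143 + 0.23×15.6 = 23.86
Denominator = 1×123 + 0.08×12.3 + 0.23×119 = 151.4
Vm = 26.6 · ln(0.15763) = 26.6 × (-1.8475) = -49.14 mV

-49.1 mV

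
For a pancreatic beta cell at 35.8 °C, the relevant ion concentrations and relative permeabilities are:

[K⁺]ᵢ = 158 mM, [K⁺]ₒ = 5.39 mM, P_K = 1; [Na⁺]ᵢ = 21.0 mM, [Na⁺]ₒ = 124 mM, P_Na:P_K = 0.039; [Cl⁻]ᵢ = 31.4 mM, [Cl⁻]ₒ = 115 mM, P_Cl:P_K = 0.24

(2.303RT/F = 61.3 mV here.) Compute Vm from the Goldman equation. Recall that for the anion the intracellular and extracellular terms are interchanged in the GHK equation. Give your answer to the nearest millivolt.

Vm = 61.3 · log₁₀[(Σ P·[cation]ₒ + Σ P·[anion]ᵢ) / (Σ P·[cation]ᵢ + Σ P·[anion]ₒ)]
Numerator = 1×5.39 + 0.039×124 + 0.24×31.4 = 17.76
Denominator = 1×158 + 0.039×21.0 + 0.24×115 = 186.4
Vm = 61.3 · log₁₀(0.09528) = 61.3 × (-1.0210) = -62.59 mV

-63 mV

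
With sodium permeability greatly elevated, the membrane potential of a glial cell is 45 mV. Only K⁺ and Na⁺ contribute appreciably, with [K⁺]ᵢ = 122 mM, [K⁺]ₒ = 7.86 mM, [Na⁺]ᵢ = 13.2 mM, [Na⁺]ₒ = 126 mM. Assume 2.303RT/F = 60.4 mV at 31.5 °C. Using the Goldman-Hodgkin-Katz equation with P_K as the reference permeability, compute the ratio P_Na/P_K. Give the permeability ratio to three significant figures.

Let α = P_Na/P_K. GHK: Vm = 60.4·log₁₀[(Kₒ + α·Naₒ)/(Kᵢ + α·Naᵢ)].
10^(Vm/60.4) = 10^(45.0/60.4) = 5.5595
So 5.5595·(Kᵢ + α·Naᵢ) = Kₒ + α·Naₒ → α = (5.5595·122.0 − 7.86) / (126.0 − 5.5595·13.2)
α = (678.3 − 7.86) / (126.0 − 73.38) = 670.4/52.62 = 12.74

12.7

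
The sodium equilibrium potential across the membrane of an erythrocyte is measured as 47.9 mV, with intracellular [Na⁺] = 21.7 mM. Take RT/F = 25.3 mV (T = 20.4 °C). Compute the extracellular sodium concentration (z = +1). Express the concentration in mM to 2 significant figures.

Nernst: E = (25.3/1) · ln([out]/[in]), so ln([out]/[in]) = 47.9 × 1 / 25.3 = 1.8933.
[out]/[in] = e^(1.8933) = 6.641.
[out] = 6.641 × 21.7 = 144.1 mM.

140 mM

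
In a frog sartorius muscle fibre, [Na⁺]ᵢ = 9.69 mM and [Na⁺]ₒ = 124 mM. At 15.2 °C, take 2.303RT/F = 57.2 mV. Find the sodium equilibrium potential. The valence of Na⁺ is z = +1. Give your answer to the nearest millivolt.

63 mV

E = (57.2/z) · log₁₀([Na⁺]_out/[Na⁺]_in) with z = +1.
= (57.2/1) · log₁₀(124/9.69) = 57.20 · log₁₀(12.8)
= 57.20 · (1.1071) = 63.33 mV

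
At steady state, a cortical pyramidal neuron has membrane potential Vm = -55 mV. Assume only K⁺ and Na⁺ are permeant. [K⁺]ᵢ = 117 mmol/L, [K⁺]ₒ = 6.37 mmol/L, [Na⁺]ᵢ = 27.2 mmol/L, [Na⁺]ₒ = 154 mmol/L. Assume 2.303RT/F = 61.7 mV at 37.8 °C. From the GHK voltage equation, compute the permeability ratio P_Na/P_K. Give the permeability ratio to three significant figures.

Let α = P_Na/P_K. GHK: Vm = 61.7·log₁₀[(Kₒ + α·Naₒ)/(Kᵢ + α·Naᵢ)].
10^(Vm/61.7) = 10^(-55.0/61.7) = 0.12841
So 0.12841·(Kᵢ + α·Naᵢ) = Kₒ + α·Naₒ → α = (0.12841·117.0 − 6.37) / (154.0 − 0.12841·27.2)
α = (15.02 − 6.37) / (154.0 − 3.493) = 8.654/150.5 = 0.0575

0.0575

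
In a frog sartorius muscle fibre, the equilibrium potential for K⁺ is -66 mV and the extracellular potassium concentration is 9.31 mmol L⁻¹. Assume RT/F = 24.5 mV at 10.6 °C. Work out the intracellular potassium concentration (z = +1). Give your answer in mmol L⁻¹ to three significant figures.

Nernst: E = (24.5/1) · ln([out]/[in]), so ln([out]/[in]) = -66.0 × 1 / 24.5 = -2.6939.
[out]/[in] = e^(-2.6939) = 0.06762.
[in] = 9.31 / 0.06762 = 137.7 mmol L⁻¹.

138 mmol L⁻¹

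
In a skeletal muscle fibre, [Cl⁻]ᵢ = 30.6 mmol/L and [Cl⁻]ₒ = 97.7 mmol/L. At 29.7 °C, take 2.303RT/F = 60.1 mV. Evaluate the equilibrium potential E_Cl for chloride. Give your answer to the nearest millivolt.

E = (60.1/z) · log₁₀([Cl⁻]_out/[Cl⁻]_in) with z = -1.
For an anion, dividing by z = -1 reverses the sign.
= (60.1/-1) · log₁₀(97.7/30.6) = -60.10 · log₁₀(3.193)
= -60.10 · (0.5042) = -30.30 mV

-30 mV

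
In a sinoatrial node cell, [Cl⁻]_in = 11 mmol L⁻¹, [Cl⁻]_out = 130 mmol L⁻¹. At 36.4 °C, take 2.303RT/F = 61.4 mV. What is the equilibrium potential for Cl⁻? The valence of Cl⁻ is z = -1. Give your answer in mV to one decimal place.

E = (61.4/z) · log₁₀([Cl⁻]_out/[Cl⁻]_in) with z = -1.
For an anion, dividing by z = -1 reverses the sign.
= (61.4/-1) · log₁₀(130/11) = -61.40 · log₁₀(11.82)
= -61.40 · (1.0726) = -65.85 mV

-65.9 mV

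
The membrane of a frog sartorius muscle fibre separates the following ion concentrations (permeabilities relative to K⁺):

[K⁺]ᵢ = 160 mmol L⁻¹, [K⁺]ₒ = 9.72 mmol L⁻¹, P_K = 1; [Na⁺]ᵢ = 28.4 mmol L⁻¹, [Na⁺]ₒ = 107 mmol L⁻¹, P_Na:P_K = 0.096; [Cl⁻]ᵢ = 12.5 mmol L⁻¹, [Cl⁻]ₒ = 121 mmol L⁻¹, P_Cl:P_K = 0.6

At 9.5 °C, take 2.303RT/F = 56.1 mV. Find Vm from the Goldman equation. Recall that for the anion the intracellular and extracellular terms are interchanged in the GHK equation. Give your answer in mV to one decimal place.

-52.3 mV

Vm = 56.1 · log₁₀[(Σ P·[cation]ₒ + Σ P·[anion]ᵢ) / (Σ P·[cation]ᵢ + Σ P·[anion]ₒ)]
Numerator = 1×9.72 + 0.096×107 + 0.6×12.5 = 27.49
Denominator = 1×160 + 0.096×28.4 + 0.6×121 = 235.3
Vm = 56.1 · log₁₀(0.11682) = 56.1 × (-0.9325) = -52.31 mV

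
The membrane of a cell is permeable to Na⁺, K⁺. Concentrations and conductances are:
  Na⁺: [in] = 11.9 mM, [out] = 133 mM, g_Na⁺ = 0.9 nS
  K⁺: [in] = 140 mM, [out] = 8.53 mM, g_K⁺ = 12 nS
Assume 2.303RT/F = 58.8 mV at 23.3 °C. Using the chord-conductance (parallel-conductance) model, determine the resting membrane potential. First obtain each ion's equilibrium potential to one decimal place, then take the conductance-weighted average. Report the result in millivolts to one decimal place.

E_Na⁺ = (58.8/1)·log₁₀(133/11.9) = 61.6 mV
E_K⁺ = (58.8/1)·log₁₀(8.53/140) = -71.5 mV
Vm = (Σ gᵢEᵢ)/(Σ gᵢ) = (0.9·61.6 + 12·-71.5) / (0.9 + 12)
= -802.56 / 12.9 = -62.21 mV

-62.2 mV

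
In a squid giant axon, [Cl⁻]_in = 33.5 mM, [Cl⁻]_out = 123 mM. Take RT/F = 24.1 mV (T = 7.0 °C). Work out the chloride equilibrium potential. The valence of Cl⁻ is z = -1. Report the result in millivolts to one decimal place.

-31.3 mV

E = (24.1/z) · ln([Cl⁻]_out/[Cl⁻]_in) with z = -1.
For an anion, dividing by z = -1 reverses the sign.
= (24.1/-1) · ln(123/33.5) = -24.10 · ln(3.672)
= -24.10 · (1.3006) = -31.35 mV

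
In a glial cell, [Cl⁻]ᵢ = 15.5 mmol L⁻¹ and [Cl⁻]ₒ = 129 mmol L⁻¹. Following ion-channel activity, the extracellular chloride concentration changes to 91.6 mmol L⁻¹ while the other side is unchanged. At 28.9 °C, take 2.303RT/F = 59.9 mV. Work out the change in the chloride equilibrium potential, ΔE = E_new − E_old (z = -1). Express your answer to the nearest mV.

9 mV

E_old = (59.9/-1)·log₁₀(129/15.5) = -55.12 mV
E_new = (59.9/-1)·log₁₀(91.6/15.5) = -46.22 mV
ΔE = -46.22 − (-55.12) = 8.91 mV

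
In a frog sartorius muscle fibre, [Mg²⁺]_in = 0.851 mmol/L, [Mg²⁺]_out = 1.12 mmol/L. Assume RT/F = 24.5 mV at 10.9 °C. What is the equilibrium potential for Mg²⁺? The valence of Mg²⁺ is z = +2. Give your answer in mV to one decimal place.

3.4 mV

E = (24.5/z) · ln([Mg²⁺]_out/[Mg²⁺]_in) with z = +2.
= (24.5/2) · ln(1.12/0.851) = 12.25 · ln(1.316)
= 12.25 · (0.2747) = 3.36 mV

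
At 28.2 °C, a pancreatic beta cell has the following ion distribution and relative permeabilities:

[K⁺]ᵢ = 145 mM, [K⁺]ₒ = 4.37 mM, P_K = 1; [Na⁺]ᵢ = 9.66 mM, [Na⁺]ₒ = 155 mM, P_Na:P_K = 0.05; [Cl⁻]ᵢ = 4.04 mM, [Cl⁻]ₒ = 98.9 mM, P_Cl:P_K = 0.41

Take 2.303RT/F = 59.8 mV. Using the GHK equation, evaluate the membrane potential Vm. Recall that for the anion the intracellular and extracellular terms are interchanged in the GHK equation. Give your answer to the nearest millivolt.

Vm = 59.8 · log₁₀[(Σ P·[cation]ₒ + Σ P·[anion]ᵢ) / (Σ P·[cation]ᵢ + Σ P·[anion]ₒ)]
Numerator = 1×4.37 + 0.05×155 + 0.41×4.04 = 13.78
Denominator = 1×145 + 0.05×9.66 + 0.41×98.9 = 186
Vm = 59.8 · log₁₀(0.074054) = 59.8 × (-1.1305) = -67.60 mV

-68 mV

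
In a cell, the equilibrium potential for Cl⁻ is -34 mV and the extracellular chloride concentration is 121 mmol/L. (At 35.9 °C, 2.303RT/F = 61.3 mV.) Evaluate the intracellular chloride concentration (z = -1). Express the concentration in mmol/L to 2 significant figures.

34 mmol/L

Nernst: E = (61.3/-1) · log₁₀([out]/[in]), so log₁₀([out]/[in]) = -34.0 × -1 / 61.3 = 0.5546.
[out]/[in] = 10^(0.5546) = 3.586.
[in] = 121 / 3.586 = 33.74 mmol/L.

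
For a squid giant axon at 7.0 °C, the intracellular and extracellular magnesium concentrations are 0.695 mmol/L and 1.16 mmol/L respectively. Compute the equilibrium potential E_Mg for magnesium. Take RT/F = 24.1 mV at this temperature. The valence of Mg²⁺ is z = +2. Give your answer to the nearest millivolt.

6 mV

E = (24.1/z) · ln([Mg²⁺]_out/[Mg²⁺]_in) with z = +2.
= (24.1/2) · ln(1.16/0.695) = 12.05 · ln(1.669)
= 12.05 · (0.5123) = 6.17 mV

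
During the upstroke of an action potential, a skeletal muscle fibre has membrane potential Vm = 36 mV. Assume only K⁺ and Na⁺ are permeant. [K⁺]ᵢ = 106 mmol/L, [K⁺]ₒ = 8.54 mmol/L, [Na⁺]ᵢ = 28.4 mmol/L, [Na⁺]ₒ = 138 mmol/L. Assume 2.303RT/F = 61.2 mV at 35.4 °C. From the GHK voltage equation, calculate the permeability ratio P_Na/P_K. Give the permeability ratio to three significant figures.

14.4

Let α = P_Na/P_K. GHK: Vm = 61.2·log₁₀[(Kₒ + α·Naₒ)/(Kᵢ + α·Naᵢ)].
10^(Vm/61.2) = 10^(36.0/61.2) = 3.8747
So 3.8747·(Kᵢ + α·Naᵢ) = Kₒ + α·Naₒ → α = (3.8747·106.0 − 8.54) / (138.0 − 3.8747·28.4)
α = (410.7 − 8.54) / (138.0 − 110) = 402.2/27.96 = 14.38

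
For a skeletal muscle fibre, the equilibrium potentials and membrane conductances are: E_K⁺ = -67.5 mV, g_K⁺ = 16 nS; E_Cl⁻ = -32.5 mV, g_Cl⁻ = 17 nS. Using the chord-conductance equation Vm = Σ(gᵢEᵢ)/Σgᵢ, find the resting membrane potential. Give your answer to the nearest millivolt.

-49 mV

Σ gᵢEᵢ = 16·(-67.5) + 17·(-32.5) = -1632.50
Σ gᵢ = 16 + 17 = 33
Vm = -1632.50 / 33 = -49.47 mV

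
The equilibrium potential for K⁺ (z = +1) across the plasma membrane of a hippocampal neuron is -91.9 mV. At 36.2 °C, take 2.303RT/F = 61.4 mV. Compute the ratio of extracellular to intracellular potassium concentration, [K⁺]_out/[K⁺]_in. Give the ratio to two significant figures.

log₁₀([out]/[in]) = E·z/(61.4) = -91.9 × 1 / 61.4 = -1.4967
[out]/[in] = 10^(-1.4967) = 0.03186

0.032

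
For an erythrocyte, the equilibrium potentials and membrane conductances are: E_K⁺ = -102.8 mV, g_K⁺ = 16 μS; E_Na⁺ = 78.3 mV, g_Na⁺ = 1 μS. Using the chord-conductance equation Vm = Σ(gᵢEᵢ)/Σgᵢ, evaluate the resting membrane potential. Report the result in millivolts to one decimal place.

-92.1 mV

Σ gᵢEᵢ = 16·(-102.8) + 1·(78.3) = -1566.50
Σ gᵢ = 16 + 1 = 17
Vm = -1566.50 / 17 = -92.15 mV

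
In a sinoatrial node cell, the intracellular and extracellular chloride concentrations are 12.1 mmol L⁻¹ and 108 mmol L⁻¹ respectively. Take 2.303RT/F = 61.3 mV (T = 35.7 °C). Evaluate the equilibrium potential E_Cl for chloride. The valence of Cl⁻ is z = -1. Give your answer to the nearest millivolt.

E = (61.3/z) · log₁₀([Cl⁻]_out/[Cl⁻]_in) with z = -1.
For an anion, dividing by z = -1 reverses the sign.
= (61.3/-1) · log₁₀(108/12.1) = -61.30 · log₁₀(8.926)
= -61.30 · (0.9506) = -58.27 mV

-58 mV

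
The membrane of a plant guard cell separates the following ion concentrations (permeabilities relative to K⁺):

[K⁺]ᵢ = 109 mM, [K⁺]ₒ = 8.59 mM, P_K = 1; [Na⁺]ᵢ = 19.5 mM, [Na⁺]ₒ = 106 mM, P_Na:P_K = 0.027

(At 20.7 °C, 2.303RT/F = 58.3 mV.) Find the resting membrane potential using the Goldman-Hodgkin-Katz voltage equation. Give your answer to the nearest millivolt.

-57 mV

Vm = 58.3 · log₁₀[(Σ P·[cation]ₒ + Σ P·[anion]ᵢ) / (Σ P·[cation]ᵢ + Σ P·[anion]ₒ)]
Numerator = 1×8.59 + 0.027×106 = 11.45
Denominator = 1×109 + 0.027×19.5 = 109.5
Vm = 58.3 · log₁₀(0.10456) = 58.3 × (-0.9806) = -57.17 mV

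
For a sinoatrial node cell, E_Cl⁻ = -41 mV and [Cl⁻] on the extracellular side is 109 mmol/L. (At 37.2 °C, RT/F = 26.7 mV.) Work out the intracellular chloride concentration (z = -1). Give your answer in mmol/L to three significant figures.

23.5 mmol/L

Nernst: E = (26.7/-1) · ln([out]/[in]), so ln([out]/[in]) = -41.0 × -1 / 26.7 = 1.5356.
[out]/[in] = e^(1.5356) = 4.644.
[in] = 109 / 4.644 = 23.47 mmol/L.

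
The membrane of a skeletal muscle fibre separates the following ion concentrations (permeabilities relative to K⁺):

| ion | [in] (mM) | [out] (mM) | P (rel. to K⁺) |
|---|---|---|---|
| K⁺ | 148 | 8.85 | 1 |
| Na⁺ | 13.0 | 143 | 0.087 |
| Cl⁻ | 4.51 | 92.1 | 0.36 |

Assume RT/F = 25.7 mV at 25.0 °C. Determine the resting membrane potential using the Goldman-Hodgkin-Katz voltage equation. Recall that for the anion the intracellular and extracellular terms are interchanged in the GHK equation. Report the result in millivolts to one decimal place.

Vm = 25.7 · ln[(Σ P·[cation]ₒ + Σ P·[anion]ᵢ) / (Σ P·[cation]ᵢ + Σ P·[anion]ₒ)]
Numerator = 1×8.85 + 0.087×143 + 0.36×4.51 = 22.91
Denominator = 1×148 + 0.087×13.0 + 0.36×92.1 = 182.3
Vm = 25.7 · ln(0.12571) = 25.7 × (-2.0738) = -53.30 mV

-53.3 mV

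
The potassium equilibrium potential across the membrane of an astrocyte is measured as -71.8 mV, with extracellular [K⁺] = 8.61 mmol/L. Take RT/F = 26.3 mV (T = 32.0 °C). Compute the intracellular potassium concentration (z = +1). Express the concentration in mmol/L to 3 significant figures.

Nernst: E = (26.3/1) · ln([out]/[in]), so ln([out]/[in]) = -71.8 × 1 / 26.3 = -2.7300.
[out]/[in] = e^(-2.7300) = 0.06522.
[in] = 8.61 / 0.06522 = 132 mmol/L.

132 mmol/L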